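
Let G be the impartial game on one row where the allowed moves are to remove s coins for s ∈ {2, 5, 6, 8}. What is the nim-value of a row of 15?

0

Build the Grundy sequence with g(k) = mex{g(k−s) : s ∈ {2, 5, 6, 8}, s ≤ k}:
k:     0  1  2  3  4  5  6  7  8  9 10 11 12 13 14 15
g(k):  0  0  1  1  0  2  1  3  2  2  3  0  2  1  0  0
So g(15) = 0.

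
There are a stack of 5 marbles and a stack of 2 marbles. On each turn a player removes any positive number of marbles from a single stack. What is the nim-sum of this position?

7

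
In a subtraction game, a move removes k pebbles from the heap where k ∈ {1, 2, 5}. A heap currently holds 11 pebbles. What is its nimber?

Grundy values for subtraction set {1, 2, 5}:
k:     0  1  2  3  4  5  6  7  8  9 10 11
g(k):  0  1  2  0  1  2  0  1  2  0  1  2
So g(11) = 2.

2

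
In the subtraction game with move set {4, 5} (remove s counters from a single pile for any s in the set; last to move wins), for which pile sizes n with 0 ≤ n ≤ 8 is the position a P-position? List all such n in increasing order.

0, 1, 2, 3

Compute g(0), g(1), … for moves {4, 5}:
k:     0  1  2  3  4  5  6  7  8
g(k):  0  0  0  0  1  1  1  1  2
The P-positions (g = 0) in 0..8 are 0, 1, 2, 3.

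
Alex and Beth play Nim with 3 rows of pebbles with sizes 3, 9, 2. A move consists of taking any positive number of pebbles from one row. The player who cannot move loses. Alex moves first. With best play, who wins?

Alex wins

Nim-sum: 3 ⊕ 9 ⊕ 2 = 8.
The nim-sum is 8 ≠ 0, so this is an N-position: the player to move can win; Alex has a winning move.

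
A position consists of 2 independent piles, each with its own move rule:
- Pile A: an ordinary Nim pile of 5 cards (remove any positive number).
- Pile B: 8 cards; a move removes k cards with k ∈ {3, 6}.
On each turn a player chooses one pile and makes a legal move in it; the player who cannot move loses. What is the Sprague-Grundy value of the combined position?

7

Pile A is a plain Nim pile of size 5, so its Grundy value is 5.
Build the Grundy sequence for pile B with g(k) = mex{g(k−s) : s ∈ {3, 6}, s ≤ k}:
k:     0  1  2  3  4  5  6  7  8
g(k):  0  0  0  1  1  1  2  2  2
So g(8) = 2.
By the Sprague-Grundy theorem, the Grundy value of a sum of independent games is the XOR of the component values.
Combined value = 5 XOR 2 = 7.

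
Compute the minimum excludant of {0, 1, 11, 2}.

3

The values 0, 1, 2 are all present; 3 is the first non-negative integer missing from the set.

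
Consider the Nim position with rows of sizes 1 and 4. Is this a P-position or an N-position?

N-position

Compute the nim-sum pairwise:
1 XOR 4 = 5
The nim-sum is 5 ≠ 0, so this is an N-position: the player to move can win.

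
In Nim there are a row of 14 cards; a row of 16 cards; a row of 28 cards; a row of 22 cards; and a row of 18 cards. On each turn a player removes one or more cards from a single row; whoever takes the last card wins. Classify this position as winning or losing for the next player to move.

Compute the nim-sum pairwise:
14 ^ 16 = 30
30 ^ 28 = 2
2 ^ 22 = 20
20 ^ 18 = 6
The nim-sum is 6 ≠ 0, so this is an N-position: the player to move can win.

Winning position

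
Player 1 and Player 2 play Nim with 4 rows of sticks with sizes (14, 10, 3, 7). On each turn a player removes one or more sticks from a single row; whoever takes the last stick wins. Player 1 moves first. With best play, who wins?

Player 2 wins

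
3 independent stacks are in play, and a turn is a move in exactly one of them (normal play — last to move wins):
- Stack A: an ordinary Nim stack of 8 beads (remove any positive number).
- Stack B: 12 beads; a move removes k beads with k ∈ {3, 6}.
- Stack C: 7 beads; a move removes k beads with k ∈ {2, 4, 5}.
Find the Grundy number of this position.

9

Stack A is a plain Nim stack of size 8, so its Grundy value is 8.
Grundy values for stack B (subtraction set {3, 6}):
k:     0  1  2  3  4  5  6  7  8  9 10 11 12
g(k):  0  0  0  1  1  1  2  2  2  0  0  0  1
So g(12) = 1.
For stack C, compute g(0), g(1), … with moves {2, 4, 5}:
k:     0  1  2  3  4  5  6  7
g(k):  0  0  1  1  2  2  3  0
So g(7) = 0.
The value of a disjunctive sum is the nim-sum of the parts.
Combined value = 8 XOR 1 XOR 0 = 9.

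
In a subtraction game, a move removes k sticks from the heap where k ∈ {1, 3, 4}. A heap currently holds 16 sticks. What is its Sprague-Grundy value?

Build the Grundy sequence with g(k) = mex{g(k−s) : s ∈ {1, 3, 4}, s ≤ k}:
k:     0  1  2  3  4  5  6  7  8  9 10 11 12 13 14 15 16
g(k):  0  1  0  1  2  3  2  0  1  0  1  2  3  2  0  1  0
So g(16) = 0.

0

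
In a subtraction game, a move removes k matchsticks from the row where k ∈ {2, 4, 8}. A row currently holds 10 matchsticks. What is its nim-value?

Compute g(0), g(1), … for moves {2, 4, 8}:
g(0) = mex{} = 0
g(1) = mex{} = 0
g(2) = mex{0} = 1
g(3) = mex{0} = 1
g(4) = mex{0,1} = 2
g(5) = mex{0,1} = 2
g(6) = mex{1,2} = 0
g(7) = mex{1,2} = 0
g(8) = mex{0,2} = 1
g(9) = mex{0,2} = 1
g(10) = mex{0,1} = 2
So g(10) = 2.

2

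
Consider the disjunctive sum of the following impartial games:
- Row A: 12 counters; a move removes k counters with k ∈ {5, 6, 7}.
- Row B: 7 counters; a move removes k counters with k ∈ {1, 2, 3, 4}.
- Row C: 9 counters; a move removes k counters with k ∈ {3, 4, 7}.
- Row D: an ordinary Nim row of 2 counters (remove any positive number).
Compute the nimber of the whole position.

3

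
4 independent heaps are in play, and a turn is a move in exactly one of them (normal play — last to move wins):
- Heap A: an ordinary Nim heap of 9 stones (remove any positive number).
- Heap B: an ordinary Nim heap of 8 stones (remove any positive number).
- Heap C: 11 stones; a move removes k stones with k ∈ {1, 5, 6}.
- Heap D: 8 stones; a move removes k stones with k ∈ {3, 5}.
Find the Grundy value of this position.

Heap A is a plain Nim heap of size 9, so its Grundy value is 9.
Heap B is a plain Nim heap of size 8, so its Grundy value is 8.
Build the Grundy sequence for heap C with g(k) = mex{g(k−s) : s ∈ {1, 5, 6}, s ≤ k}:
g(0) = mex{} = 0
g(1) = mex{0} = 1
g(2) = mex{1} = 0
g(3) = mex{0} = 1
g(4) = mex{1} = 0
g(5) = mex{0} = 1
g(6) = mex{0,1} = 2
g(7) = mex{0,1,2} = 3
g(8) = mex{0,1,3} = 2
g(9) = mex{0,1,2} = 3
g(10) = mex{0,1,3} = 2
g(11) = mex{1,2} = 0
So g(11) = 0.
Grundy values for heap D (subtraction set {3, 5}):
g(0) = mex{} = 0
g(1) = mex{} = 0
g(2) = mex{} = 0
g(3) = mex{0} = 1
g(4) = mex{0} = 1
g(5) = mex{0} = 1
g(6) = mex{0,1} = 2
g(7) = mex{0,1} = 2
g(8) = mex{1} = 0
So g(8) = 0.
The value of a disjunctive sum is the nim-sum of the parts.
Combined value = 9 ⊕ 8 ⊕ 0 ⊕ 0 = 1.

1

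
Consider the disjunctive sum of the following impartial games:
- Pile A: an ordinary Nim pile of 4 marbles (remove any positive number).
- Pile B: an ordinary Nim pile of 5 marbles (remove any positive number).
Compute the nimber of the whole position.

Pile A is a plain Nim pile of size 4, so its Grundy value is 4.
Pile B is a plain Nim pile of size 5, so its Grundy value is 5.
The value of a disjunctive sum is the nim-sum of the parts.
Combined value = 4 ⊕ 5 = 1.

1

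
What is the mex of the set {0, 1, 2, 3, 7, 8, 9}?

The values 0, 1, 2, 3 are all present; 4 is the first non-negative integer missing from the set.

4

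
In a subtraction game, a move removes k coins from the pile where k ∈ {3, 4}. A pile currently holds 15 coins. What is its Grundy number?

0

Compute g(0), g(1), … for moves {3, 4}:
k:     0  1  2  3  4  5  6  7  8  9 10 11 12 13 14 15
g(k):  0  0  0  1  1  1  2  0  0  0  1  1  1  2  0  0
So g(15) = 0.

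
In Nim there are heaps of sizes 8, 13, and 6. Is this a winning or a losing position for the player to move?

Winning position

Nim-sum: 8 ^ 13 ^ 6 = 3.
The nim-sum is 3 ≠ 0, so this is an N-position: the player to move can win.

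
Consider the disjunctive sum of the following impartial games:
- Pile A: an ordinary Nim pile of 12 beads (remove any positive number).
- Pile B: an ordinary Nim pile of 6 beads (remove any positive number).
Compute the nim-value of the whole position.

10

Pile A is a plain Nim pile of size 12, so its Grundy value is 12.
Pile B is a plain Nim pile of size 6, so its Grundy value is 6.
By the Sprague-Grundy theorem, the Grundy value of a sum of independent games is the XOR of the component values.
Combined value = 12 XOR 6 = 10.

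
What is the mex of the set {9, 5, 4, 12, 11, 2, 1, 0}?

The values 0, 1, 2 are all present; 3 is the first non-negative integer missing from the set.

3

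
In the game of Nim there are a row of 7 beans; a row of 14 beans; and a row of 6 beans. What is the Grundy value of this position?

15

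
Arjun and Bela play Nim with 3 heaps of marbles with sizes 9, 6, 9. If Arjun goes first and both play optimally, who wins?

Arjun wins

Nim-sum: 9 ^ 6 ^ 9 = 6.
The nim-sum is 6 ≠ 0, so this is an N-position: the player to move can win; Arjun has a winning move.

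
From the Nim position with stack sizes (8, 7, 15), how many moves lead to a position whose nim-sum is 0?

0

Nim-sum: 8 ^ 7 ^ 15 = 0.
The nim-sum is already 0, so every move leaves a nonzero nim-sum — there are no winning moves.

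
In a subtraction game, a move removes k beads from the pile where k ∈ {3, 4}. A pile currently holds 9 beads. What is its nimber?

Build the Grundy sequence with g(k) = mex{g(k−s) : s ∈ {3, 4}, s ≤ k}:
g(0) = mex{} = 0
g(1) = mex{} = 0
g(2) = mex{} = 0
g(3) = mex{0} = 1
g(4) = mex{0} = 1
g(5) = mex{0} = 1
g(6) = mex{0,1} = 2
g(7) = mex{1} = 0
g(8) = mex{1} = 0
g(9) = mex{1,2} = 0
So g(9) = 0.

0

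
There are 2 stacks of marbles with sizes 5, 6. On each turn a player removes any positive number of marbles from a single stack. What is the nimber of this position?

3

Compute the nim-sum pairwise:
5 XOR 6 = 3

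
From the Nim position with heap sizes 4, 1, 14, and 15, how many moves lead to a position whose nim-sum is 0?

Compute the nim-sum pairwise:
4 ⊕ 1 = 5
5 ⊕ 14 = 11
11 ⊕ 15 = 4
The overall nim-sum is X = 4. A heap of size p has a winning move iff p XOR X < p (reduce it to p XOR X).
  4: 4 XOR 4 = 0 < 4 — winning move (to 0).
  1: 1 XOR 4 = 5 ≥ 1 — no move.
  14: 14 XOR 4 = 10 < 14 — winning move (to 10).
  15: 15 XOR 4 = 11 < 15 — winning move (to 11).
That gives 3 winning moves.

3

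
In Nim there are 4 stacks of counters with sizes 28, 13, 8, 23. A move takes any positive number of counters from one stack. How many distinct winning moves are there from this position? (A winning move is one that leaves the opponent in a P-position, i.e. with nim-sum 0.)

3

Bitwise XOR of the heap sizes:
  11100  (28)
  01101  (13)
  01000  (8)
  10111  (23)
  -----
  01110  (14)
The overall nim-sum is X = 14. A stack of size p has a winning move iff p XOR X < p (reduce it to p XOR X).
  28: 28 XOR 14 = 18 < 28 — winning move (to 18).
  13: 13 XOR 14 = 3 < 13 — winning move (to 3).
  8: 8 XOR 14 = 6 < 8 — winning move (to 6).
  23: 23 XOR 14 = 25 ≥ 23 — no move.
That gives 3 winning moves.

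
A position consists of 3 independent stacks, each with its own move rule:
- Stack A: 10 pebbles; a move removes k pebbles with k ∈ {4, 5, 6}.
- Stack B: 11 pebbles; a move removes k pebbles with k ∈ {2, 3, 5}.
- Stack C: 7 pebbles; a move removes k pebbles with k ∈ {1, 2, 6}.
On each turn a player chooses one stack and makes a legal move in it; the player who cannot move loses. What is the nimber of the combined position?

2

For stack A, compute g(0), g(1), … with moves {4, 5, 6}:
k:     0  1  2  3  4  5  6  7  8  9 10
g(k):  0  0  0  0  1  1  1  1  2  2  0
So g(10) = 0.
For stack B, compute g(0), g(1), … with moves {2, 3, 5}:
k:     0  1  2  3  4  5  6  7  8  9 10 11
g(k):  0  0  1  1  2  2  3  0  0  1  1  2
So g(11) = 2.
Grundy values for stack C (subtraction set {1, 2, 6}):
g(0) = mex{} = 0
g(1) = mex{0} = 1
g(2) = mex{0,1} = 2
g(3) = mex{1,2} = 0
g(4) = mex{0,2} = 1
g(5) = mex{0,1} = 2
g(6) = mex{0,1,2} = 3
g(7) = mex{1,2,3} = 0
So g(7) = 0.
By the Sprague-Grundy theorem, the Grundy value of a sum of independent games is the XOR of the component values.
Combined value = 0 ⊕ 2 ⊕ 0 = 2.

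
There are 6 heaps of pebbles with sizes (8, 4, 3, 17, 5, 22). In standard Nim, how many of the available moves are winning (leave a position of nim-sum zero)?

1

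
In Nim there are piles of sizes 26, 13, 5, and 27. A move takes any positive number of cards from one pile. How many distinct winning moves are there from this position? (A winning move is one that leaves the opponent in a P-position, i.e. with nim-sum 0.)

3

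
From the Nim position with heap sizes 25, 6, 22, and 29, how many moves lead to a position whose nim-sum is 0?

3

Bitwise XOR of the heap sizes:
  11001  (25)
  00110  (6)
  10110  (22)
  11101  (29)
  -----
  10100  (20)
The overall nim-sum is X = 20. A heap of size p has a winning move iff p XOR X < p (reduce it to p XOR X).
  25: 25 XOR 20 = 13 < 25 — winning move (to 13).
  6: 6 XOR 20 = 18 ≥ 6 — no move.
  22: 22 XOR 20 = 2 < 22 — winning move (to 2).
  29: 29 XOR 20 = 9 < 29 — winning move (to 9).
That gives 3 winning moves.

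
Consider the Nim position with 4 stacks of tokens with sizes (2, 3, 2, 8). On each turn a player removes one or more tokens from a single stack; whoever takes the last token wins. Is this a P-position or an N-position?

Write each in binary and XOR column by column:
  0010  (2)
  0011  (3)
  0010  (2)
  1000  (8)
  ----
  1011  (11)
The nim-sum is 11 ≠ 0, so this is an N-position: the player to move can win.

N-position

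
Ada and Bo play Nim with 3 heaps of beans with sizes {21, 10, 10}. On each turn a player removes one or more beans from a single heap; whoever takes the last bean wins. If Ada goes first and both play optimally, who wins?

Bitwise XOR of the heap sizes:
  10101  (21)
  01010  (10)
  01010  (10)
  -----
  10101  (21)
The nim-sum is 21 ≠ 0, so this is an N-position: the player to move can win; Ada has a winning move.

Ada wins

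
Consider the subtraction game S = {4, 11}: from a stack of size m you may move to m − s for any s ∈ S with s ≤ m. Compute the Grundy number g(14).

1

Build the Grundy sequence with g(k) = mex{g(k−s) : s ∈ {4, 11}, s ≤ k}:
g(0) = mex{} = 0
g(1) = mex{} = 0
g(2) = mex{} = 0
g(3) = mex{} = 0
g(4) = mex{0} = 1
g(5) = mex{0} = 1
g(6) = mex{0} = 1
g(7) = mex{0} = 1
g(8) = mex{1} = 0
g(9) = mex{1} = 0
g(10) = mex{1} = 0
g(11) = mex{0,1} = 2
g(12) = mex{0} = 1
g(13) = mex{0} = 1
g(14) = mex{0} = 1
So g(14) = 1.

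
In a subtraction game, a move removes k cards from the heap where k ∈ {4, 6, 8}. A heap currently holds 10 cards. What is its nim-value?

2

Grundy values for subtraction set {4, 6, 8}:
g(0) = mex{} = 0
g(1) = mex{} = 0
g(2) = mex{} = 0
g(3) = mex{} = 0
g(4) = mex{0} = 1
g(5) = mex{0} = 1
g(6) = mex{0} = 1
g(7) = mex{0} = 1
g(8) = mex{0,1} = 2
g(9) = mex{0,1} = 2
g(10) = mex{0,1} = 2
So g(10) = 2.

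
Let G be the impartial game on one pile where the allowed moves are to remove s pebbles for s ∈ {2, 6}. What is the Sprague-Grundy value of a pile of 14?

1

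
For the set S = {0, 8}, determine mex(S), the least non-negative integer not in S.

0 is in the set but 1 is not, so the mex is 1.

1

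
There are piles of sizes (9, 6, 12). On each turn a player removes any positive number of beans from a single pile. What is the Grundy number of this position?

3

Write each in binary and XOR column by column:
  1001  (9)
  0110  (6)
  1100  (12)
  ----
  0011  (3)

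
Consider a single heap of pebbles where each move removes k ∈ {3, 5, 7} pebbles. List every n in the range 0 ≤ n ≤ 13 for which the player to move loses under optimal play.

0, 1, 2, 10, 11, 12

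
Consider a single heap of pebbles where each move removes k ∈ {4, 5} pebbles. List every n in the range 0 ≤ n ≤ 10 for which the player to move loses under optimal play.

0, 1, 2, 3, 9, 10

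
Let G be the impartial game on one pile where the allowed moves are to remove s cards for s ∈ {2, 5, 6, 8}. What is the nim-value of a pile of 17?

1

Compute g(0), g(1), … for moves {2, 5, 6, 8}:
k:     0  1  2  3  4  5  6  7  8  9 10 11 12 13 14 15 16 17
g(k):  0  0  1  1  0  2  1  3  2  2  3  0  2  1  0  0  1  1
So g(17) = 1.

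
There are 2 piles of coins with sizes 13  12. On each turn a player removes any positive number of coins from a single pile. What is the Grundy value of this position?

1

Nim-sum: 13 ⊕ 12 = 1.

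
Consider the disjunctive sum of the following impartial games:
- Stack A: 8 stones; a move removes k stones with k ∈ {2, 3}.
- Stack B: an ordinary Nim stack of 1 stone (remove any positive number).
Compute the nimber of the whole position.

0

Grundy values for stack A (subtraction set {2, 3}):
g(0) = mex{} = 0
g(1) = mex{} = 0
g(2) = mex{0} = 1
g(3) = mex{0} = 1
g(4) = mex{0,1} = 2
g(5) = mex{1} = 0
g(6) = mex{1,2} = 0
g(7) = mex{0,2} = 1
g(8) = mex{0} = 1
So g(8) = 1.
Stack B is a plain Nim stack of size 1, so its Grundy value is 1.
By the Sprague-Grundy theorem, the Grundy value of a sum of independent games is the XOR of the component values.
Combined value = 1 XOR 1 = 0.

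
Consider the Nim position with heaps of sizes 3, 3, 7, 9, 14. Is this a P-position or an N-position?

P-position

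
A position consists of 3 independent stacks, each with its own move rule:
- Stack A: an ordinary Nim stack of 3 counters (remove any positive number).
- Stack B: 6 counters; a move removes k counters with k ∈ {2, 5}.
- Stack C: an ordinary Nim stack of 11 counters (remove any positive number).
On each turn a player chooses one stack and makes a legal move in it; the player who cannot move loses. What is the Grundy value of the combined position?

9

Stack A is a plain Nim stack of size 3, so its Grundy value is 3.
For stack B, compute g(0), g(1), … with moves {2, 5}:
k:     0  1  2  3  4  5  6
g(k):  0  0  1  1  0  2  1
So g(6) = 1.
Stack C is a plain Nim stack of size 11, so its Grundy value is 11.
The value of a disjunctive sum is the nim-sum of the parts.
Combined value = 3 ⊕ 1 ⊕ 11 = 9.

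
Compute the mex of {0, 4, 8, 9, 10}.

0 is in the set but 1 is not, so the mex is 1.

1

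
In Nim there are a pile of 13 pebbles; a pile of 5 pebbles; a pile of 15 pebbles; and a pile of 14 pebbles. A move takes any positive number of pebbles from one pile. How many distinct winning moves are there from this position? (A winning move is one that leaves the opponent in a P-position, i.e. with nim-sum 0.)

3

In binary:
  1101  (13)
  0101  (5)
  1111  (15)
  1110  (14)
  ----
  1001  (9)
The overall nim-sum is X = 9. A pile of size p has a winning move iff p XOR X < p (reduce it to p XOR X).
  13: 13 XOR 9 = 4 < 13 — winning move (to 4).
  5: 5 XOR 9 = 12 ≥ 5 — no move.
  15: 15 XOR 9 = 6 < 15 — winning move (to 6).
  14: 14 XOR 9 = 7 < 14 — winning move (to 7).
That gives 3 winning moves.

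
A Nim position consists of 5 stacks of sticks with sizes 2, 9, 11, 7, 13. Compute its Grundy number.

Compute the nim-sum pairwise:
2 XOR 9 = 11
11 XOR 11 = 0
0 XOR 7 = 7
7 XOR 13 = 10

10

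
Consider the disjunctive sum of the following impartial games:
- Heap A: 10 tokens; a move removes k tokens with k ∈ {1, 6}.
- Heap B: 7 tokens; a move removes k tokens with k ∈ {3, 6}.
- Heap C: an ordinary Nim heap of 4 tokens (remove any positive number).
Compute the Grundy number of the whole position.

7

For heap A, compute g(0), g(1), … with moves {1, 6}:
k:     0  1  2  3  4  5  6  7  8  9 10
g(k):  0  1  0  1  0  1  2  0  1  0  1
So g(10) = 1.
For heap B, compute g(0), g(1), … with moves {3, 6}:
g(0) = mex{} = 0
g(1) = mex{} = 0
g(2) = mex{} = 0
g(3) = mex{0} = 1
g(4) = mex{0} = 1
g(5) = mex{0} = 1
g(6) = mex{0,1} = 2
g(7) = mex{0,1} = 2
So g(7) = 2.
Heap C is a plain Nim heap of size 4, so its Grundy value is 4.
The value of a disjunctive sum is the nim-sum of the parts.
Combined value = 1 ⊕ 2 ⊕ 4 = 7.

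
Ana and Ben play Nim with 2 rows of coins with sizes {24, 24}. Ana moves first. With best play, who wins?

Compute the nim-sum pairwise:
24 ^ 24 = 0
The nim-sum is 0, so this is a P-position: the player to move is in a losing position under optimal play; Ana is about to move from it and so loses — Ben wins.

Ben wins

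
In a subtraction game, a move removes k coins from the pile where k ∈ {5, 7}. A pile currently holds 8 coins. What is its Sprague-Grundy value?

1

Compute g(0), g(1), … for moves {5, 7}:
k:     0  1  2  3  4  5  6  7  8
g(k):  0  0  0  0  0  1  1  1  1
So g(8) = 1.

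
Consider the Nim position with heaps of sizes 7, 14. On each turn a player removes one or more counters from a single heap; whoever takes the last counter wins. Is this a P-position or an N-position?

N-position

Nim-sum: 7 XOR 14 = 9.
The nim-sum is 9 ≠ 0, so this is an N-position: the player to move can win.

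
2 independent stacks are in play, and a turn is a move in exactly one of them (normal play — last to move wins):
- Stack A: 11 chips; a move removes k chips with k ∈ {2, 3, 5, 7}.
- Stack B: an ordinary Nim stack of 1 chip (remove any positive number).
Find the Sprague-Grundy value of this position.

For stack A, compute g(0), g(1), … with moves {2, 3, 5, 7}:
k:     0  1  2  3  4  5  6  7  8  9 10 11
g(k):  0  0  1  1  2  2  3  3  4  0  0  1
So g(11) = 1.
Stack B is a plain Nim stack of size 1, so its Grundy value is 1.
By the Sprague-Grundy theorem, the Grundy value of a sum of independent games is the XOR of the component values.
Combined value = 1 XOR 1 = 0.

0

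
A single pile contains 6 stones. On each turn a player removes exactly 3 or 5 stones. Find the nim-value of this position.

2

Compute g(0), g(1), … for moves {3, 5}:
k:     0  1  2  3  4  5  6
g(k):  0  0  0  1  1  1  2
So g(6) = 2.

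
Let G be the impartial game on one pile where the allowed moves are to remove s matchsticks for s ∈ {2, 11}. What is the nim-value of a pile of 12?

2

Compute g(0), g(1), … for moves {2, 11}:
g(0) = mex{} = 0
g(1) = mex{} = 0
g(2) = mex{0} = 1
g(3) = mex{0} = 1
g(4) = mex{1} = 0
g(5) = mex{1} = 0
g(6) = mex{0} = 1
g(7) = mex{0} = 1
g(8) = mex{1} = 0
g(9) = mex{1} = 0
g(10) = mex{0} = 1
g(11) = mex{0} = 1
g(12) = mex{0,1} = 2
So g(12) = 2.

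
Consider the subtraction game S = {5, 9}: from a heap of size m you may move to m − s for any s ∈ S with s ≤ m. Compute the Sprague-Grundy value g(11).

Grundy values for subtraction set {5, 9}:
g(0) = mex{} = 0
g(1) = mex{} = 0
g(2) = mex{} = 0
g(3) = mex{} = 0
g(4) = mex{} = 0
g(5) = mex{0} = 1
g(6) = mex{0} = 1
g(7) = mex{0} = 1
g(8) = mex{0} = 1
g(9) = mex{0} = 1
g(10) = mex{0,1} = 2
g(11) = mex{0,1} = 2
So g(11) = 2.

2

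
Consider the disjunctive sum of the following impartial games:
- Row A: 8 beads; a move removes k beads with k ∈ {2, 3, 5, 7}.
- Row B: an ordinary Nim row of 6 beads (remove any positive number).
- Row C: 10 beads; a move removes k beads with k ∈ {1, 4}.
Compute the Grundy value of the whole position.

2

Grundy values for row A (subtraction set {2, 3, 5, 7}):
k:     0  1  2  3  4  5  6  7  8
g(k):  0  0  1  1  2  2  3  3  4
So g(8) = 4.
Row B is a plain Nim row of size 6, so its Grundy value is 6.
Build the Grundy sequence for row C with g(k) = mex{g(k−s) : s ∈ {1, 4}, s ≤ k}:
g(0) = mex{} = 0
g(1) = mex{0} = 1
g(2) = mex{1} = 0
g(3) = mex{0} = 1
g(4) = mex{0,1} = 2
g(5) = mex{1,2} = 0
g(6) = mex{0} = 1
g(7) = mex{1} = 0
g(8) = mex{0,2} = 1
g(9) = mex{0,1} = 2
g(10) = mex{1,2} = 0
So g(10) = 0.
By the Sprague-Grundy theorem, the Grundy value of a sum of independent games is the XOR of the component values.
Combined value = 4 XOR 6 XOR 0 = 2.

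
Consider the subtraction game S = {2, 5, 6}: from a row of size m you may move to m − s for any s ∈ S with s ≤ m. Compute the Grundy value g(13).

1

Build the Grundy sequence with g(k) = mex{g(k−s) : s ∈ {2, 5, 6}, s ≤ k}:
g(0) = mex{} = 0
g(1) = mex{} = 0
g(2) = mex{0} = 1
g(3) = mex{0} = 1
g(4) = mex{1} = 0
g(5) = mex{0,1} = 2
g(6) = mex{0} = 1
g(7) = mex{0,1,2} = 3
g(8) = mex{1} = 0
g(9) = mex{0,1,3} = 2
g(10) = mex{0,2} = 1
g(11) = mex{1,2} = 0
g(12) = mex{1,3} = 0
g(13) = mex{0,3} = 1
So g(13) = 1.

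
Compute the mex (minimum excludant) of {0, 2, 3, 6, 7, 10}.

0 is in the set but 1 is not, so the mex is 1.

1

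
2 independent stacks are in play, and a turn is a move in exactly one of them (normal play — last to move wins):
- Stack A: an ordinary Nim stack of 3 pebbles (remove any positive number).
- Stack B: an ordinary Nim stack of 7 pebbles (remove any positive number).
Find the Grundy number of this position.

4

Stack A is a plain Nim stack of size 3, so its Grundy value is 3.
Stack B is a plain Nim stack of size 7, so its Grundy value is 7.
The value of a disjunctive sum is the nim-sum of the parts.
Combined value = 3 ⊕ 7 = 4.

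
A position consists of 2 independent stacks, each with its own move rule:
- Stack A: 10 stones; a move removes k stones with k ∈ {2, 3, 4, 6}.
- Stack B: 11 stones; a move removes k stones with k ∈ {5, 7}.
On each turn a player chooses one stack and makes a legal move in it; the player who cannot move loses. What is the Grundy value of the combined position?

3

For stack A, compute g(0), g(1), … with moves {2, 3, 4, 6}:
k:     0  1  2  3  4  5  6  7  8  9 10
g(k):  0  0  1  1  2  2  3  3  0  0  1
So g(10) = 1.
Grundy values for stack B (subtraction set {5, 7}):
g(0) = mex{} = 0
g(1) = mex{} = 0
g(2) = mex{} = 0
g(3) = mex{} = 0
g(4) = mex{} = 0
g(5) = mex{0} = 1
g(6) = mex{0} = 1
g(7) = mex{0} = 1
g(8) = mex{0} = 1
g(9) = mex{0} = 1
g(10) = mex{0,1} = 2
g(11) = mex{0,1} = 2
So g(11) = 2.
The value of a disjunctive sum is the nim-sum of the parts.
Combined value = 1 ⊕ 2 = 3.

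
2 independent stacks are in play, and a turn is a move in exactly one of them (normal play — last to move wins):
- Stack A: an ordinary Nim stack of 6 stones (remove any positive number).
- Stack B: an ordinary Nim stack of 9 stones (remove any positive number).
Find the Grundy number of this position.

15

Stack A is a plain Nim stack of size 6, so its Grundy value is 6.
Stack B is a plain Nim stack of size 9, so its Grundy value is 9.
The value of a disjunctive sum is the nim-sum of the parts.
Combined value = 6 ⊕ 9 = 15.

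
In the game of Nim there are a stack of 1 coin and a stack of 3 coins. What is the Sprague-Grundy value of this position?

2

Bitwise XOR of the heap sizes:
  01  (1)
  11  (3)
  --
  10  (2)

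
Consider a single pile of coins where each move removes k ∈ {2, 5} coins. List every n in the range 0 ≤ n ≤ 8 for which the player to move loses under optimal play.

Grundy values for subtraction set {2, 5}:
g(0) = mex{} = 0
g(1) = mex{} = 0
g(2) = mex{0} = 1
g(3) = mex{0} = 1
g(4) = mex{1} = 0
g(5) = mex{0,1} = 2
g(6) = mex{0} = 1
g(7) = mex{1,2} = 0
g(8) = mex{1} = 0
The P-positions (g = 0) in 0..8 are 0, 1, 4, 7, 8.

0, 1, 4, 7, 8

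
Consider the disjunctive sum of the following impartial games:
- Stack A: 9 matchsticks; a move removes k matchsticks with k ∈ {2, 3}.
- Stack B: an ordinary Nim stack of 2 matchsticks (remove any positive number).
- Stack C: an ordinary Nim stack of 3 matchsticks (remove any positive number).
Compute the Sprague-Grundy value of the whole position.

For stack A, compute g(0), g(1), … with moves {2, 3}:
k:     0  1  2  3  4  5  6  7  8  9
g(k):  0  0  1  1  2  0  0  1  1  2
So g(9) = 2.
Stack B is a plain Nim stack of size 2, so its Grundy value is 2.
Stack C is a plain Nim stack of size 3, so its Grundy value is 3.
By the Sprague-Grundy theorem, the Grundy value of a sum of independent games is the XOR of the component values.
Combined value = 2 XOR 2 XOR 3 = 3.

3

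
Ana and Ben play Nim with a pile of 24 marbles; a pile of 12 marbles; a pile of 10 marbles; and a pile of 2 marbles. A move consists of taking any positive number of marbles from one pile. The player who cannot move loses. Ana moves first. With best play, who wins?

Ana wins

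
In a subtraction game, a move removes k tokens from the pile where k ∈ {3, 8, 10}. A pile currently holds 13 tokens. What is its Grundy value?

0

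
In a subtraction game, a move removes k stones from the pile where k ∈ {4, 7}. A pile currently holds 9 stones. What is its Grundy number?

Grundy values for subtraction set {4, 7}:
g(0) = mex{} = 0
g(1) = mex{} = 0
g(2) = mex{} = 0
g(3) = mex{} = 0
g(4) = mex{0} = 1
g(5) = mex{0} = 1
g(6) = mex{0} = 1
g(7) = mex{0} = 1
g(8) = mex{0,1} = 2
g(9) = mex{0,1} = 2
So g(9) = 2.

2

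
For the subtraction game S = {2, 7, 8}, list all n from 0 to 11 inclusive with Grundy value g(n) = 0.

0, 1, 4, 5, 10

Build the Grundy sequence with g(k) = mex{g(k−s) : s ∈ {2, 7, 8}, s ≤ k}:
g(0) = mex{} = 0
g(1) = mex{} = 0
g(2) = mex{0} = 1
g(3) = mex{0} = 1
g(4) = mex{1} = 0
g(5) = mex{1} = 0
g(6) = mex{0} = 1
g(7) = mex{0} = 1
g(8) = mex{0,1} = 2
g(9) = mex{0,1} = 2
g(10) = mex{1,2} = 0
g(11) = mex{0,1,2} = 3
The P-positions (g = 0) in 0..11 are 0, 1, 4, 5, 10.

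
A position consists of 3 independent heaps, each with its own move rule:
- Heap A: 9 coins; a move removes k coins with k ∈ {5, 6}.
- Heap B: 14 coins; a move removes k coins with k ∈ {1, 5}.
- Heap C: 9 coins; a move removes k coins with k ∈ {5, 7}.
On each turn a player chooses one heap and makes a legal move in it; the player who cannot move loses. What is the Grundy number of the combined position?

0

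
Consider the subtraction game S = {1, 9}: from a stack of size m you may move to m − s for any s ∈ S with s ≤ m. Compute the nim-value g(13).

1

Grundy values for subtraction set {1, 9}:
k:     0  1  2  3  4  5  6  7  8  9 10 11 12 13
g(k):  0  1  0  1  0  1  0  1  0  1  0  1  0  1
So g(13) = 1.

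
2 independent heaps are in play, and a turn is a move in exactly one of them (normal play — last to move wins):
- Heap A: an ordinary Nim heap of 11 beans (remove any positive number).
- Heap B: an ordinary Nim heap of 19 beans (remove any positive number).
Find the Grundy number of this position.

Heap A is a plain Nim heap of size 11, so its Grundy value is 11.
Heap B is a plain Nim heap of size 19, so its Grundy value is 19.
The value of a disjunctive sum is the nim-sum of the parts.
Combined value = 11 ⊕ 19 = 24.

24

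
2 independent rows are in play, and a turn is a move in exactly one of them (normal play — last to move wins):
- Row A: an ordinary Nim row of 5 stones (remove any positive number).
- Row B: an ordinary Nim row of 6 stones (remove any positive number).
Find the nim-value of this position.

Row A is a plain Nim row of size 5, so its Grundy value is 5.
Row B is a plain Nim row of size 6, so its Grundy value is 6.
By the Sprague-Grundy theorem, the Grundy value of a sum of independent games is the XOR of the component values.
Combined value = 5 ⊕ 6 = 3.

3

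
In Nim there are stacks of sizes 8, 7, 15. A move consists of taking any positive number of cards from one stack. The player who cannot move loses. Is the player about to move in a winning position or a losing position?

Losing position

Compute the nim-sum pairwise:
8 ^ 7 = 15
15 ^ 15 = 0
The nim-sum is 0, so this is a P-position: the player to move is in a losing position under optimal play.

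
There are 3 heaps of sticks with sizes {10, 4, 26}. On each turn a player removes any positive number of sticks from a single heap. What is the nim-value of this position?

20

Bitwise XOR of the heap sizes:
  01010  (10)
  00100  (4)
  11010  (26)
  -----
  10100  (20)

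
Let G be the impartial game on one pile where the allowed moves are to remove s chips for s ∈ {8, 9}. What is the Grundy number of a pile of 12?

Compute g(0), g(1), … for moves {8, 9}:
g(0) = mex{} = 0
g(1) = mex{} = 0
g(2) = mex{} = 0
g(3) = mex{} = 0
g(4) = mex{} = 0
g(5) = mex{} = 0
g(6) = mex{} = 0
g(7) = mex{} = 0
g(8) = mex{0} = 1
g(9) = mex{0} = 1
g(10) = mex{0} = 1
g(11) = mex{0} = 1
g(12) = mex{0} = 1
So g(12) = 1.

1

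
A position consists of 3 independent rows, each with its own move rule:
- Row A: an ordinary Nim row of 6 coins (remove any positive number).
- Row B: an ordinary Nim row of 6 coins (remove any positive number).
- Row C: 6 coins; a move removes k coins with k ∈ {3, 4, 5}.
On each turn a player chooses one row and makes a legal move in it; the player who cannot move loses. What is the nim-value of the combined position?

2

Row A is a plain Nim row of size 6, so its Grundy value is 6.
Row B is a plain Nim row of size 6, so its Grundy value is 6.
Build the Grundy sequence for row C with g(k) = mex{g(k−s) : s ∈ {3, 4, 5}, s ≤ k}:
g(0) = mex{} = 0
g(1) = mex{} = 0
g(2) = mex{} = 0
g(3) = mex{0} = 1
g(4) = mex{0} = 1
g(5) = mex{0} = 1
g(6) = mex{0,1} = 2
So g(6) = 2.
By the Sprague-Grundy theorem, the Grundy value of a sum of independent games is the XOR of the component values.
Combined value = 6 ⊕ 6 ⊕ 2 = 2.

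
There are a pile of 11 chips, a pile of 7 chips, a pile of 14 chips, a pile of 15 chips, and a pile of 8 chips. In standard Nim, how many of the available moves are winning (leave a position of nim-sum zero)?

3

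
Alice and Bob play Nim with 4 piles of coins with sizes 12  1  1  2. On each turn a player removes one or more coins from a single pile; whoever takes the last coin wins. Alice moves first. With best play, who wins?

Nim-sum: 12 XOR 1 XOR 1 XOR 2 = 14.
The nim-sum is 14 ≠ 0, so this is an N-position: the player to move can win; Alice has a winning move.

Alice wins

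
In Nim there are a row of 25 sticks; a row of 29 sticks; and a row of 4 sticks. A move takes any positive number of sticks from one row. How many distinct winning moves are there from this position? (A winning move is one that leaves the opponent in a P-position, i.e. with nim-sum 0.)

Nim-sum: 25 ⊕ 29 ⊕ 4 = 0.
The nim-sum is already 0, so every move leaves a nonzero nim-sum — there are no winning moves.

0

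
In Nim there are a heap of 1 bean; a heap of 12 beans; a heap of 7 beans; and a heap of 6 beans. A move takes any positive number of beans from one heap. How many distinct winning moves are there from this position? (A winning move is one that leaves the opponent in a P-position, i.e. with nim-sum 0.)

1

Compute the nim-sum pairwise:
1 ^ 12 = 13
13 ^ 7 = 10
10 ^ 6 = 12
The overall nim-sum is X = 12. A heap of size p has a winning move iff p XOR X < p (reduce it to p XOR X).
  1: 1 XOR 12 = 13 ≥ 1 — no move.
  12: 12 XOR 12 = 0 < 12 — winning move (to 0).
  7: 7 XOR 12 = 11 ≥ 7 — no move.
  6: 6 XOR 12 = 10 ≥ 6 — no move.
That gives 1 winning move.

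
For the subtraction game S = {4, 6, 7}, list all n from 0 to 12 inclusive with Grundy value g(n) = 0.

0, 1, 2, 3, 11, 12

Compute g(0), g(1), … for moves {4, 6, 7}:
k:     0  1  2  3  4  5  6  7  8  9 10 11 12
g(k):  0  0  0  0  1  1  1  1  2  2  2  0  0
The P-positions (g = 0) in 0..12 are 0, 1, 2, 3, 11, 12.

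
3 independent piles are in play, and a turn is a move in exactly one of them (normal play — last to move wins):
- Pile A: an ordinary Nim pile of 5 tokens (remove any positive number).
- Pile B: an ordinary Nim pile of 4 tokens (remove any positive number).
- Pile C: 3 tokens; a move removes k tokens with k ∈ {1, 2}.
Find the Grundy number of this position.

1

Pile A is a plain Nim pile of size 5, so its Grundy value is 5.
Pile B is a plain Nim pile of size 4, so its Grundy value is 4.
Build the Grundy sequence for pile C with g(k) = mex{g(k−s) : s ∈ {1, 2}, s ≤ k}:
g(0) = mex{} = 0
g(1) = mex{0} = 1
g(2) = mex{0,1} = 2
g(3) = mex{1,2} = 0
So g(3) = 0.
By the Sprague-Grundy theorem, the Grundy value of a sum of independent games is the XOR of the component values.
Combined value = 5 XOR 4 XOR 0 = 1.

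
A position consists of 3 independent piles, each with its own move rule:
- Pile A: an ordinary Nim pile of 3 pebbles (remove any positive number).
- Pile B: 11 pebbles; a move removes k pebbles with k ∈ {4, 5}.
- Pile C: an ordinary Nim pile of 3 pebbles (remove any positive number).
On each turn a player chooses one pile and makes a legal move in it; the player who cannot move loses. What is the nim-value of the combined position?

0

Pile A is a plain Nim pile of size 3, so its Grundy value is 3.
Build the Grundy sequence for pile B with g(k) = mex{g(k−s) : s ∈ {4, 5}, s ≤ k}:
k:     0  1  2  3  4  5  6  7  8  9 10 11
g(k):  0  0  0  0  1  1  1  1  2  0  0  0
So g(11) = 0.
Pile C is a plain Nim pile of size 3, so its Grundy value is 3.
The value of a disjunctive sum is the nim-sum of the parts.
Combined value = 3 ⊕ 0 ⊕ 3 = 0.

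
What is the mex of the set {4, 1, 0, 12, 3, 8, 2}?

5

The values 0, 1, 2, 3, 4 are all present; 5 is the first non-negative integer missing from the set.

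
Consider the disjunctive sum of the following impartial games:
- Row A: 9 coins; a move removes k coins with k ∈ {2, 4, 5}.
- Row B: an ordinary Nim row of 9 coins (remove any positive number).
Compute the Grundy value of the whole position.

8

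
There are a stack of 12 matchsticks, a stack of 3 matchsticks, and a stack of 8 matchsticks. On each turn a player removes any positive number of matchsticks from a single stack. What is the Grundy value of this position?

7

Nim-sum: 12 XOR 3 XOR 8 = 7.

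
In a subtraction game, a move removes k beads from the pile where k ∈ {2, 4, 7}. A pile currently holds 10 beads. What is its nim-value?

Compute g(0), g(1), … for moves {2, 4, 7}:
g(0) = mex{} = 0
g(1) = mex{} = 0
g(2) = mex{0} = 1
g(3) = mex{0} = 1
g(4) = mex{0,1} = 2
g(5) = mex{0,1} = 2
g(6) = mex{1,2} = 0
g(7) = mex{0,1,2} = 3
g(8) = mex{0,2} = 1
g(9) = mex{1,2,3} = 0
g(10) = mex{0,1} = 2
So g(10) = 2.

2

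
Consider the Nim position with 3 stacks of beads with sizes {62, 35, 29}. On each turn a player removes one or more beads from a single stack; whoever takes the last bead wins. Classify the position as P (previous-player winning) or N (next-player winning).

Bitwise XOR of the heap sizes:
  111110  (62)
  100011  (35)
  011101  (29)
  ------
  000000  (0)
The nim-sum is 0, so this is a P-position: the player to move is in a losing position under optimal play.

P-position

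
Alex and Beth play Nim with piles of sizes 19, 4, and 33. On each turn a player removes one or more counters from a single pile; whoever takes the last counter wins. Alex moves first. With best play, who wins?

Alex wins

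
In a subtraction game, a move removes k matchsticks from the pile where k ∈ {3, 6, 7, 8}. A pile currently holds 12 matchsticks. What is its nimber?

0

Grundy values for subtraction set {3, 6, 7, 8}:
g(0) = mex{} = 0
g(1) = mex{} = 0
g(2) = mex{} = 0
g(3) = mex{0} = 1
g(4) = mex{0} = 1
g(5) = mex{0} = 1
g(6) = mex{0,1} = 2
g(7) = mex{0,1} = 2
g(8) = mex{0,1} = 2
g(9) = mex{0,1,2} = 3
g(10) = mex{0,1,2} = 3
g(11) = mex{1,2} = 0
g(12) = mex{1,2,3} = 0
So g(12) = 0.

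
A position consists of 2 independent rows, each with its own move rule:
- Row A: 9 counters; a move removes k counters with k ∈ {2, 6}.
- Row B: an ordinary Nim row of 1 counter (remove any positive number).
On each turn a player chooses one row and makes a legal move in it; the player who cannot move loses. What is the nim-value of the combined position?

1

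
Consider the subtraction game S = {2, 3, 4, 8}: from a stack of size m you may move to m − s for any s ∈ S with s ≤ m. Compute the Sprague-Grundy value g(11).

Build the Grundy sequence with g(k) = mex{g(k−s) : s ∈ {2, 3, 4, 8}, s ≤ k}:
g(0) = mex{} = 0
g(1) = mex{} = 0
g(2) = mex{0} = 1
g(3) = mex{0} = 1
g(4) = mex{0,1} = 2
g(5) = mex{0,1} = 2
g(6) = mex{1,2} = 0
g(7) = mex{1,2} = 0
g(8) = mex{0,2} = 1
g(9) = mex{0,2} = 1
g(10) = mex{0,1} = 2
g(11) = mex{0,1} = 2
So g(11) = 2.

2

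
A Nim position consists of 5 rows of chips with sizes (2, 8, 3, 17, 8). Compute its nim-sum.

16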